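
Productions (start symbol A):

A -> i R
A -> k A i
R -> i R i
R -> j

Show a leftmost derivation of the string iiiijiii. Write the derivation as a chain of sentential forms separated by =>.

A=>iR=>iiRi=>iiiRii=>iiiiRiii=>iiiijiii

A => iR   [A -> i R]
iR => iiRi   [R -> i R i]
iiRi => iiiRii   [R -> i R i]
iiiRii => iiiiRiii   [R -> i R i]
iiiiRiii => iiiijiii   [R -> j]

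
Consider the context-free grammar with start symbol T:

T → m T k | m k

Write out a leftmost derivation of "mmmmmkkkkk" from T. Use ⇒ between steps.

T ⇒ mTk ⇒ mmTkk ⇒ mmmTkkk ⇒ mmmmTkkkk ⇒ mmmmmkkkkk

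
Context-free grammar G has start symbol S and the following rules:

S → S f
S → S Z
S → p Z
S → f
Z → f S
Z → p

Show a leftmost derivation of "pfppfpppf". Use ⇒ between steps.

S ⇒ Sf   [S → S f]
Sf ⇒ SZf   [S → S Z]
SZf ⇒ pZZf   [S → p Z]
pZZf ⇒ pfSZf   [Z → f S]
pfSZf ⇒ pfSZZf   [S → S Z]
pfSZZf ⇒ pfpZZZf   [S → p Z]
pfpZZZf ⇒ pfppZZf   [Z → p]
pfppZZf ⇒ pfppfSZf   [Z → f S]
pfppfSZf ⇒ pfppfpZZf   [S → p Z]
pfppfpZZf ⇒ pfppfppZf   [Z → p]
pfppfppZf ⇒ pfppfpppf   [Z → p]

S ⇒ Sf ⇒ SZf ⇒ pZZf ⇒ pfSZf ⇒ pfSZZf ⇒ pfpZZZf ⇒ pfppZZf ⇒ pfppfSZf ⇒ pfppfpZZf ⇒ pfppfppZf ⇒ pfppfpppf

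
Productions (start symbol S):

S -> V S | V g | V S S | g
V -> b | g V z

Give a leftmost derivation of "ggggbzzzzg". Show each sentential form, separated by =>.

S => Vg   [S -> V g]
Vg => gVzg   [V -> g V z]
gVzg => ggVzzg   [V -> g V z]
ggVzzg => gggVzzzg   [V -> g V z]
gggVzzzg => ggggVzzzzg   [V -> g V z]
ggggVzzzzg => ggggbzzzzg   [V -> b]

S => Vg => gVzg => ggVzzg => gggVzzzg => ggggVzzzzg => ggggbzzzzg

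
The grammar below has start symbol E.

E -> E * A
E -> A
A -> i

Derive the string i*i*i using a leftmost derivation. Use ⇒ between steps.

E ⇒ E*A   [E -> E * A]
E*A ⇒ E*A*A   [E -> E * A]
E*A*A ⇒ A*A*A   [E -> A]
A*A*A ⇒ i*A*A   [A -> i]
i*A*A ⇒ i*i*A   [A -> i]
i*i*A ⇒ i*i*i   [A -> i]

E ⇒ E*A ⇒ E*A*A ⇒ A*A*A ⇒ i*A*A ⇒ i*i*A ⇒ i*i*i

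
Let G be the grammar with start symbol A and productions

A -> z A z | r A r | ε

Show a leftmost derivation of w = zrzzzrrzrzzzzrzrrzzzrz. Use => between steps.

A => zAz => zrArz => zrzAzrz => zrzzAzzrz => zrzzzAzzzrz => zrzzzrArzzzrz => zrzzzrrArrzzzrz => zrzzzrrzAzrrzzzrz => zrzzzrrzrArzrrzzzrz => zrzzzrrzrzAzrzrrzzzrz => zrzzzrrzrzzAzzrzrrzzzrz => zrzzzrrzrzzzzrzrrzzzrz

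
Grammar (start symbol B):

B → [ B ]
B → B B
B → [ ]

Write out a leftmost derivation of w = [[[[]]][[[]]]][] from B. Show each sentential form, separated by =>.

B => BB   [B → B B]
BB => [B]B   [B → [ B ]]
[B]B => [BB]B   [B → B B]
[BB]B => [[B]B]B   [B → [ B ]]
[[B]B]B => [[[B]]B]B   [B → [ B ]]
[[[B]]B]B => [[[[]]]B]B   [B → [ ]]
[[[[]]]B]B => [[[[]]][B]]B   [B → [ B ]]
[[[[]]][B]]B => [[[[]]][[B]]]B   [B → [ B ]]
[[[[]]][[B]]]B => [[[[]]][[[]]]]B   [B → [ ]]
[[[[]]][[[]]]]B => [[[[]]][[[]]]][]   [B → [ ]]

B => BB => [B]B => [BB]B => [[B]B]B => [[[B]]B]B => [[[[]]]B]B => [[[[]]][B]]B => [[[[]]][[B]]]B => [[[[]]][[[]]]]B => [[[[]]][[[]]]][]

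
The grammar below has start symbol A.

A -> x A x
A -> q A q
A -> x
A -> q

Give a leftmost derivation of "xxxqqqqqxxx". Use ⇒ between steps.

A ⇒ xAx ⇒ xxAxx ⇒ xxxAxxx ⇒ xxxqAqxxx ⇒ xxxqqAqqxxx ⇒ xxxqqqqqxxx

A ⇒ xAx   [A -> x A x]
xAx ⇒ xxAxx   [A -> x A x]
xxAxx ⇒ xxxAxxx   [A -> x A x]
xxxAxxx ⇒ xxxqAqxxx   [A -> q A q]
xxxqAqxxx ⇒ xxxqqAqqxxx   [A -> q A q]
xxxqqAqqxxx ⇒ xxxqqqqqxxx   [A -> q]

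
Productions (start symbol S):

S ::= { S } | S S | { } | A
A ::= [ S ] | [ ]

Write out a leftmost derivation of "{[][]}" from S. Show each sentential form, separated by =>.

S=>{S}=>{SS}=>{AS}=>{[]S}=>{[]A}=>{[][]}

S => {S}   [S ::= { S }]
{S} => {SS}   [S ::= S S]
{SS} => {AS}   [S ::= A]
{AS} => {[]S}   [A ::= [ ]]
{[]S} => {[]A}   [S ::= A]
{[]A} => {[][]}   [A ::= [ ]]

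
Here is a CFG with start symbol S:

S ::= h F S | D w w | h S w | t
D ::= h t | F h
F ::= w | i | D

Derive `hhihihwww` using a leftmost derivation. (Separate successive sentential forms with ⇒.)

S ⇒ hSw ⇒ hhFSw ⇒ hhDSw ⇒ hhFhSw ⇒ hhihSw ⇒ hhihDwww ⇒ hhihFhwww ⇒ hhihihwww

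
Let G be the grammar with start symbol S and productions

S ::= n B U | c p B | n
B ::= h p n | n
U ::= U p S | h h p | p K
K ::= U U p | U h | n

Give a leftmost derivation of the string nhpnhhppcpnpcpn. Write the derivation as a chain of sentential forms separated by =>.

S => nBU => nhpnU => nhpnUpS => nhpnUpSpS => nhpnhhppSpS => nhpnhhppcpBpS => nhpnhhppcpnpS => nhpnhhppcpnpcpB => nhpnhhppcpnpcpn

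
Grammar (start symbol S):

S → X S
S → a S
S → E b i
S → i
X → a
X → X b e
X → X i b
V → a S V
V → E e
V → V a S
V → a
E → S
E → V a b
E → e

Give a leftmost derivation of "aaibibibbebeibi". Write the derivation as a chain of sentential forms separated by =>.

S => Ebi   [S → E b i]
Ebi => Sbi   [E → S]
Sbi => XSbi   [S → X S]
XSbi => aSbi   [X → a]
aSbi => aXSbi   [S → X S]
aXSbi => aXbeSbi   [X → X b e]
aXbeSbi => aXbebeSbi   [X → X b e]
aXbebeSbi => aXibbebeSbi   [X → X i b]
aXibbebeSbi => aXibibbebeSbi   [X → X i b]
aXibibbebeSbi => aXibibibbebeSbi   [X → X i b]
aXibibibbebeSbi => aaibibibbebeSbi   [X → a]
aaibibibbebeSbi => aaibibibbebeibi   [S → i]

S=>Ebi=>Sbi=>XSbi=>aSbi=>aXSbi=>aXbeSbi=>aXbebeSbi=>aXibbebeSbi=>aXibibbebeSbi=>aXibibibbebeSbi=>aaibibibbebeSbi=>aaibibibbebeibi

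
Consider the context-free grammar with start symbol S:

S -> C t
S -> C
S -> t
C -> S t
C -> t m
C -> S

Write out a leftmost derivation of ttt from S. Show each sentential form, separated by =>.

S=>C=>St=>Ctt=>Stt=>ttt

S => C   [S -> C]
C => St   [C -> S t]
St => Ctt   [S -> C t]
Ctt => Stt   [C -> S]
Stt => ttt   [S -> t]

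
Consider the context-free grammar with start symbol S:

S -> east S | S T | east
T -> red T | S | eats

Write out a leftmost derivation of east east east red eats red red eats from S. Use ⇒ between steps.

S ⇒ east S   [S -> east S]
east S ⇒ east east S   [S -> east S]
east east S ⇒ east east S T   [S -> S T]
east east S T ⇒ east east S T T   [S -> S T]
east east S T T ⇒ east east east T T   [S -> east]
east east east T T ⇒ east east east red T T   [T -> red T]
east east east red T T ⇒ east east east red eats T   [T -> eats]
east east east red eats T ⇒ east east east red eats red T   [T -> red T]
east east east red eats red T ⇒ east east east red eats red red T   [T -> red T]
east east east red eats red red T ⇒ east east east red eats red red eats   [T -> eats]

S ⇒ east S ⇒ east east S ⇒ east east S T ⇒ east east S T T ⇒ east east east T T ⇒ east east east red T T ⇒ east east east red eats T ⇒ east east east red eats red T ⇒ east east east red eats red red T ⇒ east east east red eats red red eats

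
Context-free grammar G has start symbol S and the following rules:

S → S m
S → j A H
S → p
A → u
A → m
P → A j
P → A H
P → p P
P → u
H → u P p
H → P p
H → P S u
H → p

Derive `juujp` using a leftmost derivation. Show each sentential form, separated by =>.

S => jAH => juH => juPp => juAjp => juujp

S => jAH   [S → j A H]
jAH => juH   [A → u]
juH => juPp   [H → P p]
juPp => juAjp   [P → A j]
juAjp => juujp   [A → u]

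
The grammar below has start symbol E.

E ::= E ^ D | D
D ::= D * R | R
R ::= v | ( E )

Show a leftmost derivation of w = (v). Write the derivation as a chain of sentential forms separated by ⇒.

E ⇒ D ⇒ R ⇒ (E) ⇒ (D) ⇒ (R) ⇒ (v)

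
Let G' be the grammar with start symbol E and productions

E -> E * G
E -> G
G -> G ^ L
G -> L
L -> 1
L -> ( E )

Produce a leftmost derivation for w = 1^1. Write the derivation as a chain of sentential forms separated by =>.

E => G   [E -> G]
G => G^L   [G -> G ^ L]
G^L => L^L   [G -> L]
L^L => 1^L   [L -> 1]
1^L => 1^1   [L -> 1]

E=>G=>G^L=>L^L=>1^L=>1^1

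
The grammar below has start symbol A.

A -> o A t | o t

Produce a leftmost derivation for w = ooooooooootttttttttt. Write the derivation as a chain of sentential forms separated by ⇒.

A ⇒ oAt ⇒ ooAtt ⇒ oooAttt ⇒ ooooAtttt ⇒ oooooAttttt ⇒ ooooooAtttttt ⇒ oooooooAttttttt ⇒ ooooooooAtttttttt ⇒ oooooooooAttttttttt ⇒ ooooooooootttttttttt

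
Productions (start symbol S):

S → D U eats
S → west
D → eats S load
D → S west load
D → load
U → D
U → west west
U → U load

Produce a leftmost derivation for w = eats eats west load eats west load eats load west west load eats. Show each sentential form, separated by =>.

S => D U eats => eats S load U eats => eats D U eats load U eats => eats eats S load U eats load U eats => eats eats west load U eats load U eats => eats eats west load D eats load U eats => eats eats west load eats S load eats load U eats => eats eats west load eats west load eats load U eats => eats eats west load eats west load eats load U load eats => eats eats west load eats west load eats load west west load eats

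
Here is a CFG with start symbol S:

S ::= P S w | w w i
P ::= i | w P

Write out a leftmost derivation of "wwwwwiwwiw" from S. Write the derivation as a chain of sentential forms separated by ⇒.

S ⇒ PSw   [S ::= P S w]
PSw ⇒ wPSw   [P ::= w P]
wPSw ⇒ wwPSw   [P ::= w P]
wwPSw ⇒ wwwPSw   [P ::= w P]
wwwPSw ⇒ wwwwPSw   [P ::= w P]
wwwwPSw ⇒ wwwwwPSw   [P ::= w P]
wwwwwPSw ⇒ wwwwwiSw   [P ::= i]
wwwwwiSw ⇒ wwwwwiwwiw   [S ::= w w i]

S ⇒ PSw ⇒ wPSw ⇒ wwPSw ⇒ wwwPSw ⇒ wwwwPSw ⇒ wwwwwPSw ⇒ wwwwwiSw ⇒ wwwwwiwwiw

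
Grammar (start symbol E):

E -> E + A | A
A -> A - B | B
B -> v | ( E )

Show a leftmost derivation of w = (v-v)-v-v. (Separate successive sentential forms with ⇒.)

E ⇒ A ⇒ A-B ⇒ A-B-B ⇒ B-B-B ⇒ (E)-B-B ⇒ (A)-B-B ⇒ (A-B)-B-B ⇒ (B-B)-B-B ⇒ (v-B)-B-B ⇒ (v-v)-B-B ⇒ (v-v)-v-B ⇒ (v-v)-v-v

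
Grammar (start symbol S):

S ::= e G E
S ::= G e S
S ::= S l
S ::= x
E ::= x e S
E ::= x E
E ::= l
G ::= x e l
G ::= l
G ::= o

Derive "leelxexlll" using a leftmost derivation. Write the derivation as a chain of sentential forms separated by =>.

S => GeS => leS => leeGE => leelE => leelxeS => leelxeSl => leelxeSll => leelxeSlll => leelxexlll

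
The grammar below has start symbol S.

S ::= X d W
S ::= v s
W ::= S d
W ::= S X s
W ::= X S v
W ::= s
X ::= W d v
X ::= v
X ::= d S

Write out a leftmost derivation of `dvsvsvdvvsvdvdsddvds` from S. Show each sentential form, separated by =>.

S => XdW   [S ::= X d W]
XdW => WdvdW   [X ::= W d v]
WdvdW => SddvdW   [W ::= S d]
SddvdW => XdWddvdW   [S ::= X d W]
XdWddvdW => WdvdWddvdW   [X ::= W d v]
WdvdWddvdW => XSvdvdWddvdW   [W ::= X S v]
XSvdvdWddvdW => WdvSvdvdWddvdW   [X ::= W d v]
WdvSvdvdWddvdW => XSvdvSvdvdWddvdW   [W ::= X S v]
XSvdvSvdvdWddvdW => dSSvdvSvdvdWddvdW   [X ::= d S]
dSSvdvSvdvdWddvdW => dvsSvdvSvdvdWddvdW   [S ::= v s]
dvsSvdvSvdvdWddvdW => dvsvsvdvSvdvdWddvdW   [S ::= v s]
dvsvsvdvSvdvdWddvdW => dvsvsvdvvsvdvdWddvdW   [S ::= v s]
dvsvsvdvvsvdvdWddvdW => dvsvsvdvvsvdvdsddvdW   [W ::= s]
dvsvsvdvvsvdvdsddvdW => dvsvsvdvvsvdvdsddvds   [W ::= s]

S=>XdW=>WdvdW=>SddvdW=>XdWddvdW=>WdvdWddvdW=>XSvdvdWddvdW=>WdvSvdvdWddvdW=>XSvdvSvdvdWddvdW=>dSSvdvSvdvdWddvdW=>dvsSvdvSvdvdWddvdW=>dvsvsvdvSvdvdWddvdW=>dvsvsvdvvsvdvdWddvdW=>dvsvsvdvvsvdvdsddvdW=>dvsvsvdvvsvdvdsddvds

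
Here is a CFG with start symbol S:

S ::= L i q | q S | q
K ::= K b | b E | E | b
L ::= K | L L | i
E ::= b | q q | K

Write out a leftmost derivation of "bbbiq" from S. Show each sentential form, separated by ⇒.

S⇒Liq⇒Kiq⇒Kbiq⇒bEbiq⇒bbbiq

S ⇒ Liq   [S ::= L i q]
Liq ⇒ Kiq   [L ::= K]
Kiq ⇒ Kbiq   [K ::= K b]
Kbiq ⇒ bEbiq   [K ::= b E]
bEbiq ⇒ bbbiq   [E ::= b]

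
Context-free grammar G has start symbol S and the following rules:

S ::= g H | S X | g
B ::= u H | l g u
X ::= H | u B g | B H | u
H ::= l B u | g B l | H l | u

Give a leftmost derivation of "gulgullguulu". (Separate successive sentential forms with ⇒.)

S ⇒ SX ⇒ SXX ⇒ gHXX ⇒ gHlXX ⇒ gulXX ⇒ gulHX ⇒ gulgBlX ⇒ gulguHlX ⇒ gulgulBulX ⇒ gulgullguulX ⇒ gulgullguulu

S ⇒ SX   [S ::= S X]
SX ⇒ SXX   [S ::= S X]
SXX ⇒ gHXX   [S ::= g H]
gHXX ⇒ gHlXX   [H ::= H l]
gHlXX ⇒ gulXX   [H ::= u]
gulXX ⇒ gulHX   [X ::= H]
gulHX ⇒ gulgBlX   [H ::= g B l]
gulgBlX ⇒ gulguHlX   [B ::= u H]
gulguHlX ⇒ gulgulBulX   [H ::= l B u]
gulgulBulX ⇒ gulgullguulX   [B ::= l g u]
gulgullguulX ⇒ gulgullguulu   [X ::= u]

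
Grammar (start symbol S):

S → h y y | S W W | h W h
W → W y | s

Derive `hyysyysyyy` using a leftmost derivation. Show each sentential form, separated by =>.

S => SWW   [S → S W W]
SWW => hyyWW   [S → h y y]
hyyWW => hyyWyW   [W → W y]
hyyWyW => hyyWyyW   [W → W y]
hyyWyyW => hyysyyW   [W → s]
hyysyyW => hyysyyWy   [W → W y]
hyysyyWy => hyysyyWyy   [W → W y]
hyysyyWyy => hyysyyWyyy   [W → W y]
hyysyyWyyy => hyysyysyyy   [W → s]

S => SWW => hyyWW => hyyWyW => hyyWyyW => hyysyyW => hyysyyWy => hyysyyWyy => hyysyyWyyy => hyysyysyyy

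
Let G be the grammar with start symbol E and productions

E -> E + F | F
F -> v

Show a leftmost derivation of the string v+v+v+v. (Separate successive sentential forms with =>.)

E => E+F => E+F+F => E+F+F+F => F+F+F+F => v+F+F+F => v+v+F+F => v+v+v+F => v+v+v+v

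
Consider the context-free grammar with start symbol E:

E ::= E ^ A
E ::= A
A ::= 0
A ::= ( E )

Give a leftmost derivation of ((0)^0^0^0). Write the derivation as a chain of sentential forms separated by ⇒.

E ⇒ A   [E ::= A]
A ⇒ (E)   [A ::= ( E )]
(E) ⇒ (E^A)   [E ::= E ^ A]
(E^A) ⇒ (E^A^A)   [E ::= E ^ A]
(E^A^A) ⇒ (E^A^A^A)   [E ::= E ^ A]
(E^A^A^A) ⇒ (A^A^A^A)   [E ::= A]
(A^A^A^A) ⇒ ((E)^A^A^A)   [A ::= ( E )]
((E)^A^A^A) ⇒ ((A)^A^A^A)   [E ::= A]
((A)^A^A^A) ⇒ ((0)^A^A^A)   [A ::= 0]
((0)^A^A^A) ⇒ ((0)^0^A^A)   [A ::= 0]
((0)^0^A^A) ⇒ ((0)^0^0^A)   [A ::= 0]
((0)^0^0^A) ⇒ ((0)^0^0^0)   [A ::= 0]

E⇒A⇒(E)⇒(E^A)⇒(E^A^A)⇒(E^A^A^A)⇒(A^A^A^A)⇒((E)^A^A^A)⇒((A)^A^A^A)⇒((0)^A^A^A)⇒((0)^0^A^A)⇒((0)^0^0^A)⇒((0)^0^0^0)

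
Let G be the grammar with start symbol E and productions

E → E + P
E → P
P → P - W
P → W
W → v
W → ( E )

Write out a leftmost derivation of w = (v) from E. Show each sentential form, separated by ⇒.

E ⇒ P ⇒ W ⇒ (E) ⇒ (P) ⇒ (W) ⇒ (v)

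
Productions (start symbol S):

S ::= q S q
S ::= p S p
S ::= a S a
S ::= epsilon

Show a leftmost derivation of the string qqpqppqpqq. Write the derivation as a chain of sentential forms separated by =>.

S => qSq => qqSqq => qqpSpqq => qqpqSqpqq => qqpqpSpqpqq => qqpqppqpqq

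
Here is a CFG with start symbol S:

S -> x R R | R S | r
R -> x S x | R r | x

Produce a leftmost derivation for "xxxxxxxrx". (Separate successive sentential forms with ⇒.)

S ⇒ xRR ⇒ xRrR ⇒ xxSxrR ⇒ xxRSxrR ⇒ xxxSxrR ⇒ xxxxRRxrR ⇒ xxxxxRxrR ⇒ xxxxxxxrR ⇒ xxxxxxxrx

S ⇒ xRR   [S -> x R R]
xRR ⇒ xRrR   [R -> R r]
xRrR ⇒ xxSxrR   [R -> x S x]
xxSxrR ⇒ xxRSxrR   [S -> R S]
xxRSxrR ⇒ xxxSxrR   [R -> x]
xxxSxrR ⇒ xxxxRRxrR   [S -> x R R]
xxxxRRxrR ⇒ xxxxxRxrR   [R -> x]
xxxxxRxrR ⇒ xxxxxxxrR   [R -> x]
xxxxxxxrR ⇒ xxxxxxxrx   [R -> x]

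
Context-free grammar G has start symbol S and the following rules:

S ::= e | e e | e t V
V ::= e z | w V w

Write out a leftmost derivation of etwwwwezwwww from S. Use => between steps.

S => etV   [S ::= e t V]
etV => etwVw   [V ::= w V w]
etwVw => etwwVww   [V ::= w V w]
etwwVww => etwwwVwww   [V ::= w V w]
etwwwVwww => etwwwwVwwww   [V ::= w V w]
etwwwwVwwww => etwwwwezwwww   [V ::= e z]

S=>etV=>etwVw=>etwwVww=>etwwwVwww=>etwwwwVwwww=>etwwwwezwwww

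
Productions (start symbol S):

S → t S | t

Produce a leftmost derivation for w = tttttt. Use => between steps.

S=>tS=>ttS=>tttS=>ttttS=>tttttS=>tttttt

S => tS   [S → t S]
tS => ttS   [S → t S]
ttS => tttS   [S → t S]
tttS => ttttS   [S → t S]
ttttS => tttttS   [S → t S]
tttttS => tttttt   [S → t]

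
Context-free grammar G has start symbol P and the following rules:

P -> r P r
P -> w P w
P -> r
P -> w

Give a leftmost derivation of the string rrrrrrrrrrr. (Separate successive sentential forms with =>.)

P => rPr   [P -> r P r]
rPr => rrPrr   [P -> r P r]
rrPrr => rrrPrrr   [P -> r P r]
rrrPrrr => rrrrPrrrr   [P -> r P r]
rrrrPrrrr => rrrrrPrrrrr   [P -> r P r]
rrrrrPrrrrr => rrrrrrrrrrr   [P -> r]

P => rPr => rrPrr => rrrPrrr => rrrrPrrrr => rrrrrPrrrrr => rrrrrrrrrrr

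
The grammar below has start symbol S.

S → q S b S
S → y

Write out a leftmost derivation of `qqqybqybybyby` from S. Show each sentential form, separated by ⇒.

S ⇒ qSbS ⇒ qqSbSbS ⇒ qqqSbSbSbS ⇒ qqqybSbSbS ⇒ qqqybqSbSbSbS ⇒ qqqybqybSbSbS ⇒ qqqybqybybSbS ⇒ qqqybqybybybS ⇒ qqqybqybybyby

S ⇒ qSbS   [S → q S b S]
qSbS ⇒ qqSbSbS   [S → q S b S]
qqSbSbS ⇒ qqqSbSbSbS   [S → q S b S]
qqqSbSbSbS ⇒ qqqybSbSbS   [S → y]
qqqybSbSbS ⇒ qqqybqSbSbSbS   [S → q S b S]
qqqybqSbSbSbS ⇒ qqqybqybSbSbS   [S → y]
qqqybqybSbSbS ⇒ qqqybqybybSbS   [S → y]
qqqybqybybSbS ⇒ qqqybqybybybS   [S → y]
qqqybqybybybS ⇒ qqqybqybybyby   [S → y]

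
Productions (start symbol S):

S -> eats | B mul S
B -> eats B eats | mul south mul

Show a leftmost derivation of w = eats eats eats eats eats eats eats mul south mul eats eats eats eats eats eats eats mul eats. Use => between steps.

S => B mul S => eats B eats mul S => eats eats B eats eats mul S => eats eats eats B eats eats eats mul S => eats eats eats eats B eats eats eats eats mul S => eats eats eats eats eats B eats eats eats eats eats mul S => eats eats eats eats eats eats B eats eats eats eats eats eats mul S => eats eats eats eats eats eats eats B eats eats eats eats eats eats eats mul S => eats eats eats eats eats eats eats mul south mul eats eats eats eats eats eats eats mul S => eats eats eats eats eats eats eats mul south mul eats eats eats eats eats eats eats mul eats

S => B mul S   [S -> B mul S]
B mul S => eats B eats mul S   [B -> eats B eats]
eats B eats mul S => eats eats B eats eats mul S   [B -> eats B eats]
eats eats B eats eats mul S => eats eats eats B eats eats eats mul S   [B -> eats B eats]
eats eats eats B eats eats eats mul S => eats eats eats eats B eats eats eats eats mul S   [B -> eats B eats]
eats eats eats eats B eats eats eats eats mul S => eats eats eats eats eats B eats eats eats eats eats mul S   [B -> eats B eats]
eats eats eats eats eats B eats eats eats eats eats mul S => eats eats eats eats eats eats B eats eats eats eats eats eats mul S   [B -> eats B eats]
eats eats eats eats eats eats B eats eats eats eats eats eats mul S => eats eats eats eats eats eats eats B eats eats eats eats eats eats eats mul S   [B -> eats B eats]
eats eats eats eats eats eats eats B eats eats eats eats eats eats eats mul S => eats eats eats eats eats eats eats mul south mul eats eats eats eats eats eats eats mul S   [B -> mul south mul]
eats eats eats eats eats eats eats mul south mul eats eats eats eats eats eats eats mul S => eats eats eats eats eats eats eats mul south mul eats eats eats eats eats eats eats mul eats   [S -> eats]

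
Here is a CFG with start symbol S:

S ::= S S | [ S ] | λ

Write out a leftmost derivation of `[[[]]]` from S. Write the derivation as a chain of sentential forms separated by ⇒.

S ⇒ SS ⇒ [S]S ⇒ [SS]S ⇒ [SSS]S ⇒ [[S]SS]S ⇒ [[[S]]SS]S ⇒ [[[]]SS]S ⇒ [[[]]S]S ⇒ [[[]]]S ⇒ [[[]]]

S ⇒ SS   [S ::= S S]
SS ⇒ [S]S   [S ::= [ S ]]
[S]S ⇒ [SS]S   [S ::= S S]
[SS]S ⇒ [SSS]S   [S ::= S S]
[SSS]S ⇒ [[S]SS]S   [S ::= [ S ]]
[[S]SS]S ⇒ [[[S]]SS]S   [S ::= [ S ]]
[[[S]]SS]S ⇒ [[[]]SS]S   [S ::= λ]
[[[]]SS]S ⇒ [[[]]S]S   [S ::= λ]
[[[]]S]S ⇒ [[[]]]S   [S ::= λ]
[[[]]]S ⇒ [[[]]]   [S ::= λ]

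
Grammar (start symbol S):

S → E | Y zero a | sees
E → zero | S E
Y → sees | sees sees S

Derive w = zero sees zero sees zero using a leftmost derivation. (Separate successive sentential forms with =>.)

S => E   [S → E]
E => S E   [E → S E]
S E => E E   [S → E]
E E => S E E   [E → S E]
S E E => E E E   [S → E]
E E E => zero E E   [E → zero]
zero E E => zero S E E   [E → S E]
zero S E E => zero sees E E   [S → sees]
zero sees E E => zero sees zero E   [E → zero]
zero sees zero E => zero sees zero S E   [E → S E]
zero sees zero S E => zero sees zero sees E   [S → sees]
zero sees zero sees E => zero sees zero sees zero   [E → zero]

S => E => S E => E E => S E E => E E E => zero E E => zero S E E => zero sees E E => zero sees zero E => zero sees zero S E => zero sees zero sees E => zero sees zero sees zero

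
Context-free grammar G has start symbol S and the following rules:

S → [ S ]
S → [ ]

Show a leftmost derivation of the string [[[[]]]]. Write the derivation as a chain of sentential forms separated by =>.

S => [S] => [[S]] => [[[S]]] => [[[[]]]]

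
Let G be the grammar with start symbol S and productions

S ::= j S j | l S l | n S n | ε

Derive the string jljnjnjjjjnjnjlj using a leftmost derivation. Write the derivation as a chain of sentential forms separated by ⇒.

S ⇒ jSj ⇒ jlSlj ⇒ jljSjlj ⇒ jljnSnjlj ⇒ jljnjSjnjlj ⇒ jljnjnSnjnjlj ⇒ jljnjnjSjnjnjlj ⇒ jljnjnjjSjjnjnjlj ⇒ jljnjnjjjjnjnjlj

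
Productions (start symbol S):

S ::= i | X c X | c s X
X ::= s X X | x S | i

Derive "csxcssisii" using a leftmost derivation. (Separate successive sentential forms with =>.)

S => csX   [S ::= c s X]
csX => csxS   [X ::= x S]
csxS => csxcsX   [S ::= c s X]
csxcsX => csxcssXX   [X ::= s X X]
csxcssXX => csxcssiX   [X ::= i]
csxcssiX => csxcssisXX   [X ::= s X X]
csxcssisXX => csxcssisiX   [X ::= i]
csxcssisiX => csxcssisii   [X ::= i]

S => csX => csxS => csxcsX => csxcssXX => csxcssiX => csxcssisXX => csxcssisiX => csxcssisii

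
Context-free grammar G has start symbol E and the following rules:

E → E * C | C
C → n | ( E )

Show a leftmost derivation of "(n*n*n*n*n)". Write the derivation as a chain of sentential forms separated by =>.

E => C   [E → C]
C => (E)   [C → ( E )]
(E) => (E*C)   [E → E * C]
(E*C) => (E*C*C)   [E → E * C]
(E*C*C) => (E*C*C*C)   [E → E * C]
(E*C*C*C) => (E*C*C*C*C)   [E → E * C]
(E*C*C*C*C) => (C*C*C*C*C)   [E → C]
(C*C*C*C*C) => (n*C*C*C*C)   [C → n]
(n*C*C*C*C) => (n*n*C*C*C)   [C → n]
(n*n*C*C*C) => (n*n*n*C*C)   [C → n]
(n*n*n*C*C) => (n*n*n*n*C)   [C → n]
(n*n*n*n*C) => (n*n*n*n*n)   [C → n]

E => C => (E) => (E*C) => (E*C*C) => (E*C*C*C) => (E*C*C*C*C) => (C*C*C*C*C) => (n*C*C*C*C) => (n*n*C*C*C) => (n*n*n*C*C) => (n*n*n*n*C) => (n*n*n*n*n)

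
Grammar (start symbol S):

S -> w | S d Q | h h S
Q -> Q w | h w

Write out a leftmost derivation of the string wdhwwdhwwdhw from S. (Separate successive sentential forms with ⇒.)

S ⇒ SdQ ⇒ SdQdQ ⇒ SdQdQdQ ⇒ wdQdQdQ ⇒ wdQwdQdQ ⇒ wdhwwdQdQ ⇒ wdhwwdQwdQ ⇒ wdhwwdhwwdQ ⇒ wdhwwdhwwdhw

S ⇒ SdQ   [S -> S d Q]
SdQ ⇒ SdQdQ   [S -> S d Q]
SdQdQ ⇒ SdQdQdQ   [S -> S d Q]
SdQdQdQ ⇒ wdQdQdQ   [S -> w]
wdQdQdQ ⇒ wdQwdQdQ   [Q -> Q w]
wdQwdQdQ ⇒ wdhwwdQdQ   [Q -> h w]
wdhwwdQdQ ⇒ wdhwwdQwdQ   [Q -> Q w]
wdhwwdQwdQ ⇒ wdhwwdhwwdQ   [Q -> h w]
wdhwwdhwwdQ ⇒ wdhwwdhwwdhw   [Q -> h w]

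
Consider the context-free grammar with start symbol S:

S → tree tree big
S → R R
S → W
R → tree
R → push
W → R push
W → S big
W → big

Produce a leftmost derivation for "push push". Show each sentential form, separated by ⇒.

S ⇒ R R   [S → R R]
R R ⇒ push R   [R → push]
push R ⇒ push push   [R → push]

S ⇒ R R ⇒ push R ⇒ push push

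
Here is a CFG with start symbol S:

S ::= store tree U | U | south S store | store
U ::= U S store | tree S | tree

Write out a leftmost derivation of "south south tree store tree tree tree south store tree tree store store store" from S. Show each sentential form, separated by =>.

S => south S store => south south S store store => south south U store store => south south tree S store store => south south tree store tree U store store => south south tree store tree tree S store store => south south tree store tree tree U store store => south south tree store tree tree tree S store store => south south tree store tree tree tree south S store store store => south south tree store tree tree tree south store tree U store store store => south south tree store tree tree tree south store tree tree store store store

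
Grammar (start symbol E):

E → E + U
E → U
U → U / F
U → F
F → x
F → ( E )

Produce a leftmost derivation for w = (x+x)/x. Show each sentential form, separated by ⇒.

E ⇒ U ⇒ U/F ⇒ F/F ⇒ (E)/F ⇒ (E+U)/F ⇒ (U+U)/F ⇒ (F+U)/F ⇒ (x+U)/F ⇒ (x+F)/F ⇒ (x+x)/F ⇒ (x+x)/x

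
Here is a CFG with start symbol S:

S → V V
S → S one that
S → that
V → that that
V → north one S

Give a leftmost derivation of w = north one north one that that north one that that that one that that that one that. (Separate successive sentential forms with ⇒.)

S ⇒ S one that ⇒ V V one that ⇒ north one S V one that ⇒ north one S one that V one that ⇒ north one V V one that V one that ⇒ north one north one S V one that V one that ⇒ north one north one V V V one that V one that ⇒ north one north one that that V V one that V one that ⇒ north one north one that that north one S V one that V one that ⇒ north one north one that that north one that V one that V one that ⇒ north one north one that that north one that that that one that V one that ⇒ north one north one that that north one that that that one that that that one that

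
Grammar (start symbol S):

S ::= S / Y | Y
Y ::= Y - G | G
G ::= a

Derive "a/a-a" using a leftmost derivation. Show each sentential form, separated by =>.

S => S/Y   [S ::= S / Y]
S/Y => Y/Y   [S ::= Y]
Y/Y => G/Y   [Y ::= G]
G/Y => a/Y   [G ::= a]
a/Y => a/Y-G   [Y ::= Y - G]
a/Y-G => a/G-G   [Y ::= G]
a/G-G => a/a-G   [G ::= a]
a/a-G => a/a-a   [G ::= a]

S => S/Y => Y/Y => G/Y => a/Y => a/Y-G => a/G-G => a/a-G => a/a-a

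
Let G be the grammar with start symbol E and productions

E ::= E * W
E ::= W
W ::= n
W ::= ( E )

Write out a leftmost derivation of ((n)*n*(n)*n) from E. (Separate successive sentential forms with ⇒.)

E⇒W⇒(E)⇒(E*W)⇒(E*W*W)⇒(E*W*W*W)⇒(W*W*W*W)⇒((E)*W*W*W)⇒((W)*W*W*W)⇒((n)*W*W*W)⇒((n)*n*W*W)⇒((n)*n*(E)*W)⇒((n)*n*(W)*W)⇒((n)*n*(n)*W)⇒((n)*n*(n)*n)

E ⇒ W   [E ::= W]
W ⇒ (E)   [W ::= ( E )]
(E) ⇒ (E*W)   [E ::= E * W]
(E*W) ⇒ (E*W*W)   [E ::= E * W]
(E*W*W) ⇒ (E*W*W*W)   [E ::= E * W]
(E*W*W*W) ⇒ (W*W*W*W)   [E ::= W]
(W*W*W*W) ⇒ ((E)*W*W*W)   [W ::= ( E )]
((E)*W*W*W) ⇒ ((W)*W*W*W)   [E ::= W]
((W)*W*W*W) ⇒ ((n)*W*W*W)   [W ::= n]
((n)*W*W*W) ⇒ ((n)*n*W*W)   [W ::= n]
((n)*n*W*W) ⇒ ((n)*n*(E)*W)   [W ::= ( E )]
((n)*n*(E)*W) ⇒ ((n)*n*(W)*W)   [E ::= W]
((n)*n*(W)*W) ⇒ ((n)*n*(n)*W)   [W ::= n]
((n)*n*(n)*W) ⇒ ((n)*n*(n)*n)   [W ::= n]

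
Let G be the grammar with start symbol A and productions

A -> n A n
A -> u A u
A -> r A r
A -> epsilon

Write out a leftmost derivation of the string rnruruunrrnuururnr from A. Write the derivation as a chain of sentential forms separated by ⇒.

A ⇒ rAr   [A -> r A r]
rAr ⇒ rnAnr   [A -> n A n]
rnAnr ⇒ rnrArnr   [A -> r A r]
rnrArnr ⇒ rnruAurnr   [A -> u A u]
rnruAurnr ⇒ rnrurArurnr   [A -> r A r]
rnrurArurnr ⇒ rnruruAururnr   [A -> u A u]
rnruruAururnr ⇒ rnruruuAuururnr   [A -> u A u]
rnruruuAuururnr ⇒ rnruruunAnuururnr   [A -> n A n]
rnruruunAnuururnr ⇒ rnruruunrArnuururnr   [A -> r A r]
rnruruunrArnuururnr ⇒ rnruruunrrnuururnr   [A -> epsilon]

A ⇒ rAr ⇒ rnAnr ⇒ rnrArnr ⇒ rnruAurnr ⇒ rnrurArurnr ⇒ rnruruAururnr ⇒ rnruruuAuururnr ⇒ rnruruunAnuururnr ⇒ rnruruunrArnuururnr ⇒ rnruruunrrnuururnr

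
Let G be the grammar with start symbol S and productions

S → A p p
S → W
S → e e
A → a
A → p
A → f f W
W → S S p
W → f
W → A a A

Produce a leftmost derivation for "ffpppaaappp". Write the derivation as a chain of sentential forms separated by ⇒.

S⇒App⇒ffWpp⇒ffSSppp⇒ffAppSppp⇒ffpppSppp⇒ffpppWppp⇒ffpppAaAppp⇒ffpppaaAppp⇒ffpppaaappp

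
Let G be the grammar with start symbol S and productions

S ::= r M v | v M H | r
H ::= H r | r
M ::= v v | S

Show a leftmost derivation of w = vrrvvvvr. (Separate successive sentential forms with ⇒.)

S ⇒ vMH   [S ::= v M H]
vMH ⇒ vSH   [M ::= S]
vSH ⇒ vrMvH   [S ::= r M v]
vrMvH ⇒ vrSvH   [M ::= S]
vrSvH ⇒ vrrMvvH   [S ::= r M v]
vrrMvvH ⇒ vrrvvvvH   [M ::= v v]
vrrvvvvH ⇒ vrrvvvvr   [H ::= r]

S⇒vMH⇒vSH⇒vrMvH⇒vrSvH⇒vrrMvvH⇒vrrvvvvH⇒vrrvvvvr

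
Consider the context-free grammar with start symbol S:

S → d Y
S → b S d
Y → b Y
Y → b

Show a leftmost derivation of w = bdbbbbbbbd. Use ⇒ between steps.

S ⇒ bSd ⇒ bdYd ⇒ bdbYd ⇒ bdbbYd ⇒ bdbbbYd ⇒ bdbbbbYd ⇒ bdbbbbbYd ⇒ bdbbbbbbYd ⇒ bdbbbbbbbd

S ⇒ bSd   [S → b S d]
bSd ⇒ bdYd   [S → d Y]
bdYd ⇒ bdbYd   [Y → b Y]
bdbYd ⇒ bdbbYd   [Y → b Y]
bdbbYd ⇒ bdbbbYd   [Y → b Y]
bdbbbYd ⇒ bdbbbbYd   [Y → b Y]
bdbbbbYd ⇒ bdbbbbbYd   [Y → b Y]
bdbbbbbYd ⇒ bdbbbbbbYd   [Y → b Y]
bdbbbbbbYd ⇒ bdbbbbbbbd   [Y → b]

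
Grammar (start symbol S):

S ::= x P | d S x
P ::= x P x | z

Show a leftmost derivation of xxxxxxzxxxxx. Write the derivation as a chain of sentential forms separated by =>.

S => xP => xxPx => xxxPxx => xxxxPxxx => xxxxxPxxxx => xxxxxxPxxxxx => xxxxxxzxxxxx

S => xP   [S ::= x P]
xP => xxPx   [P ::= x P x]
xxPx => xxxPxx   [P ::= x P x]
xxxPxx => xxxxPxxx   [P ::= x P x]
xxxxPxxx => xxxxxPxxxx   [P ::= x P x]
xxxxxPxxxx => xxxxxxPxxxxx   [P ::= x P x]
xxxxxxPxxxxx => xxxxxxzxxxxx   [P ::= z]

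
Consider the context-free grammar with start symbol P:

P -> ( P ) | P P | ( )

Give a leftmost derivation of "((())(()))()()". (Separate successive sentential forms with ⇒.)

P ⇒ PP   [P -> P P]
PP ⇒ PPP   [P -> P P]
PPP ⇒ (P)PP   [P -> ( P )]
(P)PP ⇒ (PP)PP   [P -> P P]
(PP)PP ⇒ ((P)P)PP   [P -> ( P )]
((P)P)PP ⇒ ((())P)PP   [P -> ( )]
((())P)PP ⇒ ((())(P))PP   [P -> ( P )]
((())(P))PP ⇒ ((())(()))PP   [P -> ( )]
((())(()))PP ⇒ ((())(()))()P   [P -> ( )]
((())(()))()P ⇒ ((())(()))()()   [P -> ( )]

P ⇒ PP ⇒ PPP ⇒ (P)PP ⇒ (PP)PP ⇒ ((P)P)PP ⇒ ((())P)PP ⇒ ((())(P))PP ⇒ ((())(()))PP ⇒ ((())(()))()P ⇒ ((())(()))()()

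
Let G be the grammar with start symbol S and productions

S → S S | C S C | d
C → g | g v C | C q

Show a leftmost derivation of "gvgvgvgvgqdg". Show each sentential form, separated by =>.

S=>CSC=>gvCSC=>gvCqSC=>gvgvCqSC=>gvgvgvCqSC=>gvgvgvgvCqSC=>gvgvgvgvgqSC=>gvgvgvgvgqdC=>gvgvgvgvgqdg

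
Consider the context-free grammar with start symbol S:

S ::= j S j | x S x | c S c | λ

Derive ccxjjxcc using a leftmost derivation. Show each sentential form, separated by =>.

S => cSc   [S ::= c S c]
cSc => ccScc   [S ::= c S c]
ccScc => ccxSxcc   [S ::= x S x]
ccxSxcc => ccxjSjxcc   [S ::= j S j]
ccxjSjxcc => ccxjjxcc   [S ::= λ]

S => cSc => ccScc => ccxSxcc => ccxjSjxcc => ccxjjxcc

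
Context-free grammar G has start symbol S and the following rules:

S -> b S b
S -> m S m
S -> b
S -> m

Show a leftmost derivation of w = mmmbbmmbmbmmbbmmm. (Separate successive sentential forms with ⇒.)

S⇒mSm⇒mmSmm⇒mmmSmmm⇒mmmbSbmmm⇒mmmbbSbbmmm⇒mmmbbmSmbbmmm⇒mmmbbmmSmmbbmmm⇒mmmbbmmbSbmmbbmmm⇒mmmbbmmbmbmmbbmmm

S ⇒ mSm   [S -> m S m]
mSm ⇒ mmSmm   [S -> m S m]
mmSmm ⇒ mmmSmmm   [S -> m S m]
mmmSmmm ⇒ mmmbSbmmm   [S -> b S b]
mmmbSbmmm ⇒ mmmbbSbbmmm   [S -> b S b]
mmmbbSbbmmm ⇒ mmmbbmSmbbmmm   [S -> m S m]
mmmbbmSmbbmmm ⇒ mmmbbmmSmmbbmmm   [S -> m S m]
mmmbbmmSmmbbmmm ⇒ mmmbbmmbSbmmbbmmm   [S -> b S b]
mmmbbmmbSbmmbbmmm ⇒ mmmbbmmbmbmmbbmmm   [S -> m]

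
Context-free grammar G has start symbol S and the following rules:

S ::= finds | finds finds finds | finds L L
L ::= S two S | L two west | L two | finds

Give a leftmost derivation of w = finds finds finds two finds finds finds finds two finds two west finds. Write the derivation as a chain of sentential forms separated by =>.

S => finds L L => finds L two west L => finds S two S two west L => finds finds L L two S two west L => finds finds S two S L two S two west L => finds finds finds two S L two S two west L => finds finds finds two finds finds finds L two S two west L => finds finds finds two finds finds finds finds two S two west L => finds finds finds two finds finds finds finds two finds two west L => finds finds finds two finds finds finds finds two finds two west finds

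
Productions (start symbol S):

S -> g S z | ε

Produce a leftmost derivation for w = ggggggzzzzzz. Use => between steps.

S => gSz   [S -> g S z]
gSz => ggSzz   [S -> g S z]
ggSzz => gggSzzz   [S -> g S z]
gggSzzz => ggggSzzzz   [S -> g S z]
ggggSzzzz => gggggSzzzzz   [S -> g S z]
gggggSzzzzz => ggggggSzzzzzz   [S -> g S z]
ggggggSzzzzzz => ggggggzzzzzz   [S -> ε]

S=>gSz=>ggSzz=>gggSzzz=>ggggSzzzz=>gggggSzzzzz=>ggggggSzzzzzz=>ggggggzzzzzz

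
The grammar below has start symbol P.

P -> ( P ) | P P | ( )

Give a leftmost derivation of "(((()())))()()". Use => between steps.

P => PP => PPP => (P)PP => ((P))PP => (((P)))PP => (((PP)))PP => (((()P)))PP => (((()())))PP => (((()())))()P => (((()())))()()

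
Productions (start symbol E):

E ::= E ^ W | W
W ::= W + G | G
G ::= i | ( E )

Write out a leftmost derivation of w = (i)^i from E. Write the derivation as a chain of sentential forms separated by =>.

E=>E^W=>W^W=>G^W=>(E)^W=>(W)^W=>(G)^W=>(i)^W=>(i)^G=>(i)^i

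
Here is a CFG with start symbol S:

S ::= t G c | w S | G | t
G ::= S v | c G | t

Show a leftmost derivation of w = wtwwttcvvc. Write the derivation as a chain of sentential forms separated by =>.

S => wS => wtGc => wtSvc => wtwSvc => wtwGvc => wtwSvvc => wtwwSvvc => wtwwtGcvvc => wtwwttcvvc

S => wS   [S ::= w S]
wS => wtGc   [S ::= t G c]
wtGc => wtSvc   [G ::= S v]
wtSvc => wtwSvc   [S ::= w S]
wtwSvc => wtwGvc   [S ::= G]
wtwGvc => wtwSvvc   [G ::= S v]
wtwSvvc => wtwwSvvc   [S ::= w S]
wtwwSvvc => wtwwtGcvvc   [S ::= t G c]
wtwwtGcvvc => wtwwttcvvc   [G ::= t]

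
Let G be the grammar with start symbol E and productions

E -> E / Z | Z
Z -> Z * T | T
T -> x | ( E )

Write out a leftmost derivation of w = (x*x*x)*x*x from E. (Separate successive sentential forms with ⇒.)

E ⇒ Z ⇒ Z*T ⇒ Z*T*T ⇒ T*T*T ⇒ (E)*T*T ⇒ (Z)*T*T ⇒ (Z*T)*T*T ⇒ (Z*T*T)*T*T ⇒ (T*T*T)*T*T ⇒ (x*T*T)*T*T ⇒ (x*x*T)*T*T ⇒ (x*x*x)*T*T ⇒ (x*x*x)*x*T ⇒ (x*x*x)*x*x

E ⇒ Z   [E -> Z]
Z ⇒ Z*T   [Z -> Z * T]
Z*T ⇒ Z*T*T   [Z -> Z * T]
Z*T*T ⇒ T*T*T   [Z -> T]
T*T*T ⇒ (E)*T*T   [T -> ( E )]
(E)*T*T ⇒ (Z)*T*T   [E -> Z]
(Z)*T*T ⇒ (Z*T)*T*T   [Z -> Z * T]
(Z*T)*T*T ⇒ (Z*T*T)*T*T   [Z -> Z * T]
(Z*T*T)*T*T ⇒ (T*T*T)*T*T   [Z -> T]
(T*T*T)*T*T ⇒ (x*T*T)*T*T   [T -> x]
(x*T*T)*T*T ⇒ (x*x*T)*T*T   [T -> x]
(x*x*T)*T*T ⇒ (x*x*x)*T*T   [T -> x]
(x*x*x)*T*T ⇒ (x*x*x)*x*T   [T -> x]
(x*x*x)*x*T ⇒ (x*x*x)*x*x   [T -> x]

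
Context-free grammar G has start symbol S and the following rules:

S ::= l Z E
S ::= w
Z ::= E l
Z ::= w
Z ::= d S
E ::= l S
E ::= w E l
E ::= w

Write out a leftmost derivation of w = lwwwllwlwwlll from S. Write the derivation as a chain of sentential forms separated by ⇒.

S ⇒ lZE ⇒ lwE ⇒ lwwEl ⇒ lwwwEll ⇒ lwwwlSll ⇒ lwwwllZEll ⇒ lwwwllElEll ⇒ lwwwllwlEll ⇒ lwwwllwlwElll ⇒ lwwwllwlwwlll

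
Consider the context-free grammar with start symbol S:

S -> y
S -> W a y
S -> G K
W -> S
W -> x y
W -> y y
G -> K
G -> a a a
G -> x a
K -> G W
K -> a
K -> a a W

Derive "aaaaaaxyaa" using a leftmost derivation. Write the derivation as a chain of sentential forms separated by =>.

S => GK   [S -> G K]
GK => KK   [G -> K]
KK => GWK   [K -> G W]
GWK => aaaWK   [G -> a a a]
aaaWK => aaaSK   [W -> S]
aaaSK => aaaGKK   [S -> G K]
aaaGKK => aaaKKK   [G -> K]
aaaKKK => aaaGWKK   [K -> G W]
aaaGWKK => aaaaaaWKK   [G -> a a a]
aaaaaaWKK => aaaaaaxyKK   [W -> x y]
aaaaaaxyKK => aaaaaaxyaK   [K -> a]
aaaaaaxyaK => aaaaaaxyaa   [K -> a]

S=>GK=>KK=>GWK=>aaaWK=>aaaSK=>aaaGKK=>aaaKKK=>aaaGWKK=>aaaaaaWKK=>aaaaaaxyKK=>aaaaaaxyaK=>aaaaaaxyaa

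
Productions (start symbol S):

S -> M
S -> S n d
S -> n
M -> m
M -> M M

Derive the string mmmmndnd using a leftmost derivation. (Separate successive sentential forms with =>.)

S => Snd => Sndnd => Mndnd => MMndnd => MMMndnd => MMMMndnd => mMMMndnd => mmMMndnd => mmmMndnd => mmmmndnd

S => Snd   [S -> S n d]
Snd => Sndnd   [S -> S n d]
Sndnd => Mndnd   [S -> M]
Mndnd => MMndnd   [M -> M M]
MMndnd => MMMndnd   [M -> M M]
MMMndnd => MMMMndnd   [M -> M M]
MMMMndnd => mMMMndnd   [M -> m]
mMMMndnd => mmMMndnd   [M -> m]
mmMMndnd => mmmMndnd   [M -> m]
mmmMndnd => mmmmndnd   [M -> m]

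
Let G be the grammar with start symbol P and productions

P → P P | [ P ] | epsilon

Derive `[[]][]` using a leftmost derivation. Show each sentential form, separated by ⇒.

P⇒PP⇒PPP⇒[P]PP⇒[PP]PP⇒[[P]P]PP⇒[[]P]PP⇒[[]]PP⇒[[]][P]P⇒[[]][]P⇒[[]][]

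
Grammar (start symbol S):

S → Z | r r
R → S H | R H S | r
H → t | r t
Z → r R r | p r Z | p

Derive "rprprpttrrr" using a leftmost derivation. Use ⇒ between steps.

S ⇒ Z   [S → Z]
Z ⇒ rRr   [Z → r R r]
rRr ⇒ rRHSr   [R → R H S]
rRHSr ⇒ rSHHSr   [R → S H]
rSHHSr ⇒ rZHHSr   [S → Z]
rZHHSr ⇒ rprZHHSr   [Z → p r Z]
rprZHHSr ⇒ rprprZHHSr   [Z → p r Z]
rprprZHHSr ⇒ rprprpHHSr   [Z → p]
rprprpHHSr ⇒ rprprptHSr   [H → t]
rprprptHSr ⇒ rprprpttSr   [H → t]
rprprpttSr ⇒ rprprpttrrr   [S → r r]

S ⇒ Z ⇒ rRr ⇒ rRHSr ⇒ rSHHSr ⇒ rZHHSr ⇒ rprZHHSr ⇒ rprprZHHSr ⇒ rprprpHHSr ⇒ rprprptHSr ⇒ rprprpttSr ⇒ rprprpttrrr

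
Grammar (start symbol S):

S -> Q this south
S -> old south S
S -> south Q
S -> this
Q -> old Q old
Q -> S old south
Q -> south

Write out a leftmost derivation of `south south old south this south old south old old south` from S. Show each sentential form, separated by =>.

S => south Q   [S -> south Q]
south Q => south S old south   [Q -> S old south]
south S old south => south south Q old south   [S -> south Q]
south south Q old south => south south old Q old old south   [Q -> old Q old]
south south old Q old old south => south south old S old south old old south   [Q -> S old south]
south south old S old south old old south => south south old Q this south old south old old south   [S -> Q this south]
south south old Q this south old south old old south => south south old south this south old south old old south   [Q -> south]

S => south Q => south S old south => south south Q old south => south south old Q old old south => south south old S old south old old south => south south old Q this south old south old old south => south south old south this south old south old old south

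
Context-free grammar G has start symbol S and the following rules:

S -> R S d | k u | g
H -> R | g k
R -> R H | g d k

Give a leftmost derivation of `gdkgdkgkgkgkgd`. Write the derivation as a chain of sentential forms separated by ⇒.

S ⇒ RSd   [S -> R S d]
RSd ⇒ RHSd   [R -> R H]
RHSd ⇒ RHHSd   [R -> R H]
RHHSd ⇒ RHHHSd   [R -> R H]
RHHHSd ⇒ RHHHHSd   [R -> R H]
RHHHHSd ⇒ gdkHHHHSd   [R -> g d k]
gdkHHHHSd ⇒ gdkRHHHSd   [H -> R]
gdkRHHHSd ⇒ gdkgdkHHHSd   [R -> g d k]
gdkgdkHHHSd ⇒ gdkgdkgkHHSd   [H -> g k]
gdkgdkgkHHSd ⇒ gdkgdkgkgkHSd   [H -> g k]
gdkgdkgkgkHSd ⇒ gdkgdkgkgkgkSd   [H -> g k]
gdkgdkgkgkgkSd ⇒ gdkgdkgkgkgkgd   [S -> g]

S ⇒ RSd ⇒ RHSd ⇒ RHHSd ⇒ RHHHSd ⇒ RHHHHSd ⇒ gdkHHHHSd ⇒ gdkRHHHSd ⇒ gdkgdkHHHSd ⇒ gdkgdkgkHHSd ⇒ gdkgdkgkgkHSd ⇒ gdkgdkgkgkgkSd ⇒ gdkgdkgkgkgkgd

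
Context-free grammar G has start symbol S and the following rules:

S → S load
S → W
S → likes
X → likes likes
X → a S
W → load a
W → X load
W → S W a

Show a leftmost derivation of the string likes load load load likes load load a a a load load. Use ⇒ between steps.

S ⇒ S load   [S → S load]
S load ⇒ S load load   [S → S load]
S load load ⇒ W load load   [S → W]
W load load ⇒ S W a load load   [W → S W a]
S W a load load ⇒ S load W a load load   [S → S load]
S load W a load load ⇒ S load load W a load load   [S → S load]
S load load W a load load ⇒ S load load load W a load load   [S → S load]
S load load load W a load load ⇒ likes load load load W a load load   [S → likes]
likes load load load W a load load ⇒ likes load load load S W a a load load   [W → S W a]
likes load load load S W a a load load ⇒ likes load load load S load W a a load load   [S → S load]
likes load load load S load W a a load load ⇒ likes load load load likes load W a a load load   [S → likes]
likes load load load likes load W a a load load ⇒ likes load load load likes load load a a a load load   [W → load a]

S ⇒ S load ⇒ S load load ⇒ W load load ⇒ S W a load load ⇒ S load W a load load ⇒ S load load W a load load ⇒ S load load load W a load load ⇒ likes load load load W a load load ⇒ likes load load load S W a a load load ⇒ likes load load load S load W a a load load ⇒ likes load load load likes load W a a load load ⇒ likes load load load likes load load a a a load load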